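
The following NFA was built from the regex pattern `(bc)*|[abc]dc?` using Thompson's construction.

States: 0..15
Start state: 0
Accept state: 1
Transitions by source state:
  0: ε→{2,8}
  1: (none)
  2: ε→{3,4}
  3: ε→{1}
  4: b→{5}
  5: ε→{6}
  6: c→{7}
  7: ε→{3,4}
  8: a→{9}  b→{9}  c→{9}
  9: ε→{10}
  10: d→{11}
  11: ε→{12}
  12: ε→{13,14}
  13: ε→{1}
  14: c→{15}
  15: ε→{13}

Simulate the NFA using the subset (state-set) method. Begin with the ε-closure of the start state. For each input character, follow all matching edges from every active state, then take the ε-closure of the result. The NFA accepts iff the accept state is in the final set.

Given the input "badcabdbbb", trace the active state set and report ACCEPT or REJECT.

Answer: REJECT

Derivation:
initial (ε-close {0}): {0,1,2,3,4,8}
'b' @ 1: {5,6,9,10}
'a' @ 2: {}  — no active states
rest 'dcabdbbb' ignored (set empty)
final: {}; accept 1 not in set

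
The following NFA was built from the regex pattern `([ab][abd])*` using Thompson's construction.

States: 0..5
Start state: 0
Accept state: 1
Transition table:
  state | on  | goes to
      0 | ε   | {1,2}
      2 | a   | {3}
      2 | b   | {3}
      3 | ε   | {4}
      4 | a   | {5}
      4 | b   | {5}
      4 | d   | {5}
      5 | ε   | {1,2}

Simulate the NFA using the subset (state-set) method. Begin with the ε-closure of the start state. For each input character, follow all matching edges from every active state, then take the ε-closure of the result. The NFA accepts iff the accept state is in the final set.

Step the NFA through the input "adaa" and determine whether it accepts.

Answer: ACCEPT

Trace:
initial (ε-close {0}): {0,1,2}
'a' @ 1: {3,4}
'd' @ 2: {1,2,5}  (accept∈set)
'a' @ 3: {3,4}
'a' @ 4: {1,2,5}  (accept∈set)
after full input: {1,2,5}  (accept=1 in)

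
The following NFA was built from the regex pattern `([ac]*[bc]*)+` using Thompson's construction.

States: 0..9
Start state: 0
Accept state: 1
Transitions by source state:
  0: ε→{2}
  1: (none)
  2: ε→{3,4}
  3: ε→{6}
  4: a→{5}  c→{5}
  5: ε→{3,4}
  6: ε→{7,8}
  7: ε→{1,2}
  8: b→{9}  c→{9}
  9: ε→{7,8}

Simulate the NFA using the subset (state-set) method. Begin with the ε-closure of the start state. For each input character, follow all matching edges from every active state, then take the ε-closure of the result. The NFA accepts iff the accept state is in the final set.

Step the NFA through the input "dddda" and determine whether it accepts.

Answer: REJECT

Trace:
initial (ε-close {0}): {0,1,2,3,4,6,7,8}
'd' @ 1: {}  — dead — no transitions
rest 'ddda' ignored (set empty)
end set {} — state 1 not in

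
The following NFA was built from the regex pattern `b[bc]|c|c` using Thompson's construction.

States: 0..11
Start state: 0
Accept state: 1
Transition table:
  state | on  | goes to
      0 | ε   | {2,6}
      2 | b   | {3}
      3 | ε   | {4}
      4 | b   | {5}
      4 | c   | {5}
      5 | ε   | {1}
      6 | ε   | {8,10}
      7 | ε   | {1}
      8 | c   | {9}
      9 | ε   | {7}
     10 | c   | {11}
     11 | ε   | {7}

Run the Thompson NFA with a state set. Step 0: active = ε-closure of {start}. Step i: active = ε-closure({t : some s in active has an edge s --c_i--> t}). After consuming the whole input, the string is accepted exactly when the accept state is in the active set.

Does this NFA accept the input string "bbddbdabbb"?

Answer: REJECT

Trace:
start: ε-closure({0}) = {0,2,6,8,10}
'b' @ 1: {3,4}
'b' @ 2: {1,5}  (accept∈set)
'd' @ 3: {}  — dead — no transitions
rest 'dbdabbb' ignored (set empty)
end set {} — state 1 not in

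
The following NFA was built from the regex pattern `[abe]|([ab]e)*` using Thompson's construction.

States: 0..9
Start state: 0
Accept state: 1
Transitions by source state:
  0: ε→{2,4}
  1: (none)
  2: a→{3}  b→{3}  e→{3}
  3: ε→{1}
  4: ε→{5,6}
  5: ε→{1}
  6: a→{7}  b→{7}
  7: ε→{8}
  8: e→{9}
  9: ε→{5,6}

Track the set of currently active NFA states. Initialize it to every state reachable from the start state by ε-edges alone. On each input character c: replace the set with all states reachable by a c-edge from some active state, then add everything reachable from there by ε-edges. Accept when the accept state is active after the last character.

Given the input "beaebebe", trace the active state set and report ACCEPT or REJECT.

initial (ε-close {0}): {0,1,2,4,5,6}
'b' @ 1: {1,3,7,8}  (accept∈set)
'e' @ 2: {1,5,6,9}  (accept∈set)
'a' @ 3: {7,8}
'e' @ 4: {1,5,6,9}  (accept∈set)
'b' @ 5: {7,8}
'e' @ 6: {1,5,6,9}  (accept∈set)
'b' @ 7: {7,8}
'e' @ 8: {1,5,6,9}  (accept∈set)
after full input: {1,5,6,9}  (accept=1 in)

Answer: ACCEPT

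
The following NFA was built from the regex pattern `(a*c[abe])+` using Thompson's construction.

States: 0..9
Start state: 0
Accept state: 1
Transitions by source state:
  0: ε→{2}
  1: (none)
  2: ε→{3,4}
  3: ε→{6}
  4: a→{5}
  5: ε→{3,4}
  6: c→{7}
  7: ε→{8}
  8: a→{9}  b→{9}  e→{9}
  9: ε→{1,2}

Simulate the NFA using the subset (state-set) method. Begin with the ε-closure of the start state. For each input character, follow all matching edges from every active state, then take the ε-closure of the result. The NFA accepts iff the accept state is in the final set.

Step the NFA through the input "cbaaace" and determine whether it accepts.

Answer: ACCEPT

Steps:
initial (ε-close {0}): {0,2,3,4,6}
'c' @ 1: {7,8}
'b' @ 2: {1,2,3,4,6,9}  [accepting]
'a' @ 3: {3,4,5,6}
'a' @ 4: {3,4,5,6}
'a' @ 5: {3,4,5,6}
'c' @ 6: {7,8}
'e' @ 7: {1,2,3,4,6,9}  [accepting]
after full input: {1,2,3,4,6,9}  (accept=1 in)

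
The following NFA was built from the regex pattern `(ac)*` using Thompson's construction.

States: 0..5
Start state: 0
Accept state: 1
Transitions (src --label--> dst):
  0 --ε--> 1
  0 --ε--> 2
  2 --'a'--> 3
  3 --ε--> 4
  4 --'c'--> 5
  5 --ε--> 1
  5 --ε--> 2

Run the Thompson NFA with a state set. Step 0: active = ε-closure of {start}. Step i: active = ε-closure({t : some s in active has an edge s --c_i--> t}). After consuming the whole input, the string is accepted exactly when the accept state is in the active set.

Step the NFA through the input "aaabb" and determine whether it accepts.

initial (ε-close {0}): {0,1,2}
'a' @ 1: {3,4}
'a' @ 2: {}  — dead — no transitions
rest 'abb' ignored (set empty)
after full input: {}  (accept=1 not in)

Answer: REJECT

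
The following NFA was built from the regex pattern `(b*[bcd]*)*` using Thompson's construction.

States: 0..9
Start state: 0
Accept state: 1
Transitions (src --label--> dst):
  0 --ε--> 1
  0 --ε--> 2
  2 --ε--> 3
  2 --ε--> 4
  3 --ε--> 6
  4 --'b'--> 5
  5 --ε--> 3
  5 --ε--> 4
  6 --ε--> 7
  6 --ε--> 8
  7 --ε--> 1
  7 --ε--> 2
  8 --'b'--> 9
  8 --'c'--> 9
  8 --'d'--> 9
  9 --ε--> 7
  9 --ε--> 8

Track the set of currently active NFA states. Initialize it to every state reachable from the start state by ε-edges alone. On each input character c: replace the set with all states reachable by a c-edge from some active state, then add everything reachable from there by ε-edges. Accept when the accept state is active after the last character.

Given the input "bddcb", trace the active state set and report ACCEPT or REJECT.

Answer: ACCEPT

Trace:
start: ε-closure({0}) = {0,1,2,3,4,6,7,8}
'b' @ 1: {1,2,3,4,5,6,7,8,9}  ✓accept
'd' @ 2: {1,2,3,4,6,7,8,9}  ✓accept
'd' @ 3: {1,2,3,4,6,7,8,9}  ✓accept
'c' @ 4: {1,2,3,4,6,7,8,9}  ✓accept
'b' @ 5: {1,2,3,4,5,6,7,8,9}  ✓accept
after full input: {1,2,3,4,5,6,7,8,9}  (accept=1 in)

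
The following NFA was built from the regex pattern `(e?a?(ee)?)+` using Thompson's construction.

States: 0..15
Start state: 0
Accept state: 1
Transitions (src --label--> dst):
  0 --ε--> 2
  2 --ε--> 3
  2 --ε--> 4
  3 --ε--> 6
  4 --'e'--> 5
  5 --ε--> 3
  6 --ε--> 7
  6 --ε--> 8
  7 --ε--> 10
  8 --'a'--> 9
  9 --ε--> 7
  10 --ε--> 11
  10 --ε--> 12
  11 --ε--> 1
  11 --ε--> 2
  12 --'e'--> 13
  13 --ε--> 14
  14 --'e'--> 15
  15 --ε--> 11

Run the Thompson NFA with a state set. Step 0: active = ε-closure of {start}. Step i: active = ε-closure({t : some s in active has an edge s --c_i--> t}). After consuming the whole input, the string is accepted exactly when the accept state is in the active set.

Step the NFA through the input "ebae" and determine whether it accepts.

Answer: REJECT

Trace:
start: ε-closure({0}) = {0,1,2,3,4,6,7,8,10,11,12}
'e' @ 1: {1,2,3,4,5,6,7,8,10,11,12,13,14}  [accepting]
'b' @ 2: {}  — state set empty
rest 'ae' ignored (set empty)
end set {} — state 1 not in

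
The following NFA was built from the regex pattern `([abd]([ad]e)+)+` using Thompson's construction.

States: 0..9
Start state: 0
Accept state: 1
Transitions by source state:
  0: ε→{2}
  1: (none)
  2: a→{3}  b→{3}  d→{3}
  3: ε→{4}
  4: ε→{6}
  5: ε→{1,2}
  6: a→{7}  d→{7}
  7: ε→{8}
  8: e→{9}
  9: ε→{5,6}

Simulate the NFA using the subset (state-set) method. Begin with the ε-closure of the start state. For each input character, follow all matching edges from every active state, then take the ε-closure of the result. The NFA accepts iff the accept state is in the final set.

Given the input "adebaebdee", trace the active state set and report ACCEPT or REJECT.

Answer: REJECT

Steps:
initial (ε-close {0}): {0,2}
'a' @ 1: {3,4,6}
'd' @ 2: {7,8}
'e' @ 3: {1,2,5,6,9}  ✓accept
'b' @ 4: {3,4,6}
'a' @ 5: {7,8}
'e' @ 6: {1,2,5,6,9}  ✓accept
'b' @ 7: {3,4,6}
'd' @ 8: {7,8}
'e' @ 9: {1,2,5,6,9}  ✓accept
'e' @ 10: {}  — no active states
final: {}; accept 1 not in set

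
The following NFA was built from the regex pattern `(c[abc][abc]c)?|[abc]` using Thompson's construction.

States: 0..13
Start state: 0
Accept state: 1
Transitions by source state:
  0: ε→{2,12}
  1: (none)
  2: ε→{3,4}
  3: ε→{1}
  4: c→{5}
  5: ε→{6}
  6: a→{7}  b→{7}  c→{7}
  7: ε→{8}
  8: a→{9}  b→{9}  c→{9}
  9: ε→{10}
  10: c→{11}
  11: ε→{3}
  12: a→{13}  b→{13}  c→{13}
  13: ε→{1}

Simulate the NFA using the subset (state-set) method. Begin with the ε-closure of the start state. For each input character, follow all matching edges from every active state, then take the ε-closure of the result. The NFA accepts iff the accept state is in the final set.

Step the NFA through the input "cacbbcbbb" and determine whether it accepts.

initial (ε-close {0}): {0,1,2,3,4,12}
'c' @ 1: {1,5,6,13}  [accepting]
'a' @ 2: {7,8}
'c' @ 3: {9,10}
'b' @ 4: {}  — no active states
rest 'bcbbb' ignored (set empty)
final: {}; accept 1 not in set

Answer: REJECT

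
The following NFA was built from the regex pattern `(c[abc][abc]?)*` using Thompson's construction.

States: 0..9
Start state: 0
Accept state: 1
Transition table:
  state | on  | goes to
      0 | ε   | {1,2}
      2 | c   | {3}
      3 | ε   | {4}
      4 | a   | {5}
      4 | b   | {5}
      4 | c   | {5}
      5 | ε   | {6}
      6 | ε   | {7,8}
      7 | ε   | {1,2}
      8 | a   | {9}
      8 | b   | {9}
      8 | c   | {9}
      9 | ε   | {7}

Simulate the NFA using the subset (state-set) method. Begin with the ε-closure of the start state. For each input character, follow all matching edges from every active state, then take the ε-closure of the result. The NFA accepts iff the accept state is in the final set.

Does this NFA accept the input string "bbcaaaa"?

Answer: REJECT

Trace:
start: ε-closure({0}) = {0,1,2}
'b' @ 1: {}  — no active states
rest 'bcaaaa' ignored (set empty)
end set {} — state 1 not in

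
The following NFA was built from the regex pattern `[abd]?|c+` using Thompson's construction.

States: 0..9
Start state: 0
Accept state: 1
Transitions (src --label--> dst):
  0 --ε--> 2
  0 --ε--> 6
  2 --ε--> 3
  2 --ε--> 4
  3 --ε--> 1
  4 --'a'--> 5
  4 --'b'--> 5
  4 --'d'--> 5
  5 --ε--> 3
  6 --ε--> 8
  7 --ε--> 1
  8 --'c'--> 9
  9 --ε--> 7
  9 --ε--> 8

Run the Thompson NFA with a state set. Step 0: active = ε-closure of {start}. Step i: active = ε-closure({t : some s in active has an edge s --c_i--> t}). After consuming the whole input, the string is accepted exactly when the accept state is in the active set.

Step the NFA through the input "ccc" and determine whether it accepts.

S₀ = ε-closure({0}) = {0,1,2,3,4,6,8}
'c' @ 1: {1,7,8,9}  [accepting]
'c' @ 2: {1,7,8,9}  [accepting]
'c' @ 3: {1,7,8,9}  [accepting]
end set {1,7,8,9} — state 1 in

Answer: ACCEPT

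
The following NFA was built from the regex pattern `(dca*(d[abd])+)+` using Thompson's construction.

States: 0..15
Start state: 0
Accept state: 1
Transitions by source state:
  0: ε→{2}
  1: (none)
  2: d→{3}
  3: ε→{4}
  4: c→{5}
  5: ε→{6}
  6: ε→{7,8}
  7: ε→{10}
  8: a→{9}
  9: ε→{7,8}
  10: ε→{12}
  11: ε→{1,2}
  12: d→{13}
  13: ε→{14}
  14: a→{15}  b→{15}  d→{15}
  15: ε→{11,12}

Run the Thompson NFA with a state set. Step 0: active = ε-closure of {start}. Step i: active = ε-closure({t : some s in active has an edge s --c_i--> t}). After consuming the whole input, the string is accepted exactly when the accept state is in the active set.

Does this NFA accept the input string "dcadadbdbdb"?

Answer: ACCEPT

Steps:
start: ε-closure({0}) = {0,2}
'd' @ 1: {3,4}
'c' @ 2: {5,6,7,8,10,12}
'a' @ 3: {7,8,9,10,12}
'd' @ 4: {13,14}
'a' @ 5: {1,2,11,12,15}  (accept∈set)
'd' @ 6: {3,4,13,14}
'b' @ 7: {1,2,11,12,15}  (accept∈set)
'd' @ 8: {3,4,13,14}
'b' @ 9: {1,2,11,12,15}  (accept∈set)
'd' @ 10: {3,4,13,14}
'b' @ 11: {1,2,11,12,15}  (accept∈set)
after full input: {1,2,11,12,15}  (accept=1 in)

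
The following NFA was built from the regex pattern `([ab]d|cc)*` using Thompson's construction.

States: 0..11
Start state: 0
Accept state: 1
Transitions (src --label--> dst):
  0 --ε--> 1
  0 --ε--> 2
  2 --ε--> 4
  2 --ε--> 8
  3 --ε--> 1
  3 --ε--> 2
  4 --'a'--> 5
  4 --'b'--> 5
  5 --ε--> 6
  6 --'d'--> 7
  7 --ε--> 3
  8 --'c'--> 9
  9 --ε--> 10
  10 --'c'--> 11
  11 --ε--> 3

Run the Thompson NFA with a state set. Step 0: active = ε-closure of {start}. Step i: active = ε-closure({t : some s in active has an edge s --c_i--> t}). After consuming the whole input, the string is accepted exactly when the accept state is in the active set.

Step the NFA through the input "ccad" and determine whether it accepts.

initial (ε-close {0}): {0,1,2,4,8}
'c' @ 1: {9,10}
'c' @ 2: {1,2,3,4,8,11}  ✓accept
'a' @ 3: {5,6}
'd' @ 4: {1,2,3,4,7,8}  ✓accept
final: {1,2,3,4,7,8}; accept 1 in set

Answer: ACCEPT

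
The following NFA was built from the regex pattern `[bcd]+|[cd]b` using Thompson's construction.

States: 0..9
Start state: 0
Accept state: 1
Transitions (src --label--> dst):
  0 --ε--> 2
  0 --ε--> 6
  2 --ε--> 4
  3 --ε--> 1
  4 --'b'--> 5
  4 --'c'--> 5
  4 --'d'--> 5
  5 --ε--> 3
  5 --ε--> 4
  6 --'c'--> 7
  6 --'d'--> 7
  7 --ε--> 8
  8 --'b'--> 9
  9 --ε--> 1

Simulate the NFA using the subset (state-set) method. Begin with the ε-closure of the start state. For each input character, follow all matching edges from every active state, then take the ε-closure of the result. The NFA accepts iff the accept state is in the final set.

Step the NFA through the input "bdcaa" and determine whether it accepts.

Answer: REJECT

Trace:
start: ε-closure({0}) = {0,2,4,6}
'b' @ 1: {1,3,4,5}  [accepting]
'd' @ 2: {1,3,4,5}  [accepting]
'c' @ 3: {1,3,4,5}  [accepting]
'a' @ 4: {}  — dead — no transitions
rest 'a' ignored (set empty)
after full input: {}  (accept=1 not in)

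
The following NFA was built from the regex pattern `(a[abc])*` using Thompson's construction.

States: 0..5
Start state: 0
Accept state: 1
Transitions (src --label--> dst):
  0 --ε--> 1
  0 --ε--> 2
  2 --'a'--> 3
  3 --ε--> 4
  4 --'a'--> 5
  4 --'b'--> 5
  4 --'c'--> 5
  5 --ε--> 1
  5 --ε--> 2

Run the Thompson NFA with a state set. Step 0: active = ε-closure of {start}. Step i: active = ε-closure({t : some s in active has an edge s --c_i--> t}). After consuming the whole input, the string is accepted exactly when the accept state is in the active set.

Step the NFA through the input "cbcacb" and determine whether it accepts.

S₀ = ε-closure({0}) = {0,1,2}
'c' @ 1: {}  — dead — no transitions
rest 'bcacb' ignored (set empty)
final: {}; accept 1 not in set

Answer: REJECT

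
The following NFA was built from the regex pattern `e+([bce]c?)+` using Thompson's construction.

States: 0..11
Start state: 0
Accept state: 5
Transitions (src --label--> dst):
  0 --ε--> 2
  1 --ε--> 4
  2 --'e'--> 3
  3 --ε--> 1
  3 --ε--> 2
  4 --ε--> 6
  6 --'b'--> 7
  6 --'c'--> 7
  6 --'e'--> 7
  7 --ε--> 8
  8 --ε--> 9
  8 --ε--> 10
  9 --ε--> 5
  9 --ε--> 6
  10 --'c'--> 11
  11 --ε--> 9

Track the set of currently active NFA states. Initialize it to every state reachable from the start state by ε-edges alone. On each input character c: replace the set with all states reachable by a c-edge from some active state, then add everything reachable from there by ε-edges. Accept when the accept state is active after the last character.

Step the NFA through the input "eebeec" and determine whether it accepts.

initial (ε-close {0}): {0,2}
'e' @ 1: {1,2,3,4,6}
'e' @ 2: {1,2,3,4,5,6,7,8,9,10}  (accept∈set)
'b' @ 3: {5,6,7,8,9,10}  (accept∈set)
'e' @ 4: {5,6,7,8,9,10}  (accept∈set)
'e' @ 5: {5,6,7,8,9,10}  (accept∈set)
'c' @ 6: {5,6,7,8,9,10,11}  (accept∈set)
end set {5,6,7,8,9,10,11} — state 5 in

Answer: ACCEPT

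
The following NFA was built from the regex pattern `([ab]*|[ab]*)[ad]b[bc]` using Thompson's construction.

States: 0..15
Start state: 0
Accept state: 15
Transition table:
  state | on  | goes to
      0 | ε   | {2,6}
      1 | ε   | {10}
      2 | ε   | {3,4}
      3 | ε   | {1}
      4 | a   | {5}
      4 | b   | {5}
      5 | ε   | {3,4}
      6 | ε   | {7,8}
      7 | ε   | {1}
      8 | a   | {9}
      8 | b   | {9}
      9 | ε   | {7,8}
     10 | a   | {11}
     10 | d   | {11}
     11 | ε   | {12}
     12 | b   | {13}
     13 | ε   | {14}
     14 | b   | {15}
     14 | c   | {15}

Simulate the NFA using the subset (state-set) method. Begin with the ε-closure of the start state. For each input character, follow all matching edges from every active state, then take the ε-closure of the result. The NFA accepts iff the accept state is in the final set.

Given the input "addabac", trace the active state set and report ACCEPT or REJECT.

Answer: REJECT

Trace:
S₀ = ε-closure({0}) = {0,1,2,3,4,6,7,8,10}
'a' @ 1: {1,3,4,5,7,8,9,10,11,12}
'd' @ 2: {11,12}
'd' @ 3: {}  — no active states
rest 'abac' ignored (set empty)
after full input: {}  (accept=15 not in)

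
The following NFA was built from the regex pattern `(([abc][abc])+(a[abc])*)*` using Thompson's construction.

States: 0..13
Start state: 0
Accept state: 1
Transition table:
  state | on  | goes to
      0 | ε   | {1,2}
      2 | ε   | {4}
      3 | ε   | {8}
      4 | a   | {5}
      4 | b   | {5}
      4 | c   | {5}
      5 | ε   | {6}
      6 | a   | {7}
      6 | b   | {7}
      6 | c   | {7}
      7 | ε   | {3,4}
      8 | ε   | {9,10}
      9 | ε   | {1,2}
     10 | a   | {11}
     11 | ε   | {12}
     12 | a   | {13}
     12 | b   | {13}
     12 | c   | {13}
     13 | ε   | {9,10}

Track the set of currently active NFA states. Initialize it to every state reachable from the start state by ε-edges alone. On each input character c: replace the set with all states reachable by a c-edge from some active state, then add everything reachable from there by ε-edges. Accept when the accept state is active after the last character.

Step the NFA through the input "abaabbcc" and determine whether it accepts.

initial (ε-close {0}): {0,1,2,4}
'a' @ 1: {5,6}
'b' @ 2: {1,2,3,4,7,8,9,10}  ✓accept
'a' @ 3: {5,6,11,12}
'a' @ 4: {1,2,3,4,7,8,9,10,13}  ✓accept
'b' @ 5: {5,6}
'b' @ 6: {1,2,3,4,7,8,9,10}  ✓accept
'c' @ 7: {5,6}
'c' @ 8: {1,2,3,4,7,8,9,10}  ✓accept
final: {1,2,3,4,7,8,9,10}; accept 1 in set

Answer: ACCEPT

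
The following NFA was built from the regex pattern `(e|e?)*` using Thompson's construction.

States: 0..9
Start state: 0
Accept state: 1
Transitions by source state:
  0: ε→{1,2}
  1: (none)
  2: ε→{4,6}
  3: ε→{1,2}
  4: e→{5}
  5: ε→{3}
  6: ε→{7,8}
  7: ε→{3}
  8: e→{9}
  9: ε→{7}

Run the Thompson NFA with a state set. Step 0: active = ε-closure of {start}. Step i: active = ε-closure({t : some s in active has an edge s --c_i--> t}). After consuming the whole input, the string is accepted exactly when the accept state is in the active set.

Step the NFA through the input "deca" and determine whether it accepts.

Answer: REJECT

Derivation:
S₀ = ε-closure({0}) = {0,1,2,3,4,6,7,8}
'd' @ 1: {}  — state set empty
rest 'eca' ignored (set empty)
end set {} — state 1 not in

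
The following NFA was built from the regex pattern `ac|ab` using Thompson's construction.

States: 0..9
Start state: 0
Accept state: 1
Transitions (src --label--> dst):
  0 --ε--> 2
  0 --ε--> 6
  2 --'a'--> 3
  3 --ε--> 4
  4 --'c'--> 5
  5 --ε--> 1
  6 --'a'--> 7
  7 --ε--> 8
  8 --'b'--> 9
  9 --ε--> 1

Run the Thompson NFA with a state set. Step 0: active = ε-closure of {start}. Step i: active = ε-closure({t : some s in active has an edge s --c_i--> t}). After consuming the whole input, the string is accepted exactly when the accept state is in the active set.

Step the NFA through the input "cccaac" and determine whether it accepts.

initial (ε-close {0}): {0,2,6}
'c' @ 1: {}  — no active states
rest 'ccaac' ignored (set empty)
final: {}; accept 1 not in set

Answer: REJECT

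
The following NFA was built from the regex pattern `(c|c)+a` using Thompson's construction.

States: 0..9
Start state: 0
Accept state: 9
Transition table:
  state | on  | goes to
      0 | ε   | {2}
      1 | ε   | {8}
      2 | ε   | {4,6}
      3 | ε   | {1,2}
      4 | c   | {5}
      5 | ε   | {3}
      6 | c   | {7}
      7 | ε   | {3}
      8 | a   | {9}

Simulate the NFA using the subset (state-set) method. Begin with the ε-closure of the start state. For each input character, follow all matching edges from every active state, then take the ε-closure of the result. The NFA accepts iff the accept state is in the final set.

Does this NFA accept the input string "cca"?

Answer: ACCEPT

Trace:
start: ε-closure({0}) = {0,2,4,6}
'c' @ 1: {1,2,3,4,5,6,7,8}
'c' @ 2: {1,2,3,4,5,6,7,8}
'a' @ 3: {9}  ✓accept
after full input: {9}  (accept=9 in)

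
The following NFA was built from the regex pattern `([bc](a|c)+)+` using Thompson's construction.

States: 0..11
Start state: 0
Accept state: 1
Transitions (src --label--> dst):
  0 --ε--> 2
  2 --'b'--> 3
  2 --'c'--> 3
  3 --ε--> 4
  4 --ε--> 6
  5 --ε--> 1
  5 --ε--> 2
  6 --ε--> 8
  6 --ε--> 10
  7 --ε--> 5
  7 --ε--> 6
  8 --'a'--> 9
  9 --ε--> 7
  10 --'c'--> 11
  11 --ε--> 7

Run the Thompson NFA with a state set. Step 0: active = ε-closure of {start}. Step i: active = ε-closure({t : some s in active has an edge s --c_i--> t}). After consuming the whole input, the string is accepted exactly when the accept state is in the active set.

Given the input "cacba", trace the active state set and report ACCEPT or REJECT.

Answer: ACCEPT

Derivation:
S₀ = ε-closure({0}) = {0,2}
'c' @ 1: {3,4,6,8,10}
'a' @ 2: {1,2,5,6,7,8,9,10}  ✓accept
'c' @ 3: {1,2,3,4,5,6,7,8,10,11}  ✓accept
'b' @ 4: {3,4,6,8,10}
'a' @ 5: {1,2,5,6,7,8,9,10}  ✓accept
end set {1,2,5,6,7,8,9,10} — state 1 in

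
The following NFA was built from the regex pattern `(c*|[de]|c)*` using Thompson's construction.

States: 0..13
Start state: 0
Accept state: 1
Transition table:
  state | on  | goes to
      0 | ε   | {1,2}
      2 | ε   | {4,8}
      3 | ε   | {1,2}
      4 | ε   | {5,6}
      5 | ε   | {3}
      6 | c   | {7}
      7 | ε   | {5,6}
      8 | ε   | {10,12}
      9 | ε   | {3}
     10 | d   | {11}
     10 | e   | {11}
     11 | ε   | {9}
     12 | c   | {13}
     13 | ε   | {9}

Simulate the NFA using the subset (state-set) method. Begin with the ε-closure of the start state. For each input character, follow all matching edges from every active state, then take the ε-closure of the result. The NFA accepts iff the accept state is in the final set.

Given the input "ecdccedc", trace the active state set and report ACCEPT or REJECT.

Answer: ACCEPT

Steps:
start: ε-closure({0}) = {0,1,2,3,4,5,6,8,10,12}
'e' @ 1: {1,2,3,4,5,6,8,9,10,11,12}  [accepting]
'c' @ 2: {1,2,3,4,5,6,7,8,9,10,12,13}  [accepting]
'd' @ 3: {1,2,3,4,5,6,8,9,10,11,12}  [accepting]
'c' @ 4: {1,2,3,4,5,6,7,8,9,10,12,13}  [accepting]
'c' @ 5: {1,2,3,4,5,6,7,8,9,10,12,13}  [accepting]
'e' @ 6: {1,2,3,4,5,6,8,9,10,11,12}  [accepting]
'd' @ 7: {1,2,3,4,5,6,8,9,10,11,12}  [accepting]
'c' @ 8: {1,2,3,4,5,6,7,8,9,10,12,13}  [accepting]
final: {1,2,3,4,5,6,7,8,9,10,12,13}; accept 1 in set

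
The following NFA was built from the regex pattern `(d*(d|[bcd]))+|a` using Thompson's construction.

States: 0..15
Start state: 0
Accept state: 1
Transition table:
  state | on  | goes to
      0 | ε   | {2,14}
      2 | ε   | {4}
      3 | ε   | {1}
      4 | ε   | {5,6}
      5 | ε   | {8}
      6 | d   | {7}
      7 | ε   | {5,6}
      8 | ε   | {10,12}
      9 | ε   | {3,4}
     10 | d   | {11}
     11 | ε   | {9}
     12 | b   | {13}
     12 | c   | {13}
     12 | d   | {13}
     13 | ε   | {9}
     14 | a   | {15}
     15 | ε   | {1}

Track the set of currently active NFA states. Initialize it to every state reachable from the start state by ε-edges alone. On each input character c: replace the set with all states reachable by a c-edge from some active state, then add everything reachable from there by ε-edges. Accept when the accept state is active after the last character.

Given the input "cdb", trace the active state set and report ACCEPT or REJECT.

start: ε-closure({0}) = {0,2,4,5,6,8,10,12,14}
'c' @ 1: {1,3,4,5,6,8,9,10,12,13}  [accepting]
'd' @ 2: {1,3,4,5,6,7,8,9,10,11,12,13}  [accepting]
'b' @ 3: {1,3,4,5,6,8,9,10,12,13}  [accepting]
after full input: {1,3,4,5,6,8,9,10,12,13}  (accept=1 in)

Answer: ACCEPT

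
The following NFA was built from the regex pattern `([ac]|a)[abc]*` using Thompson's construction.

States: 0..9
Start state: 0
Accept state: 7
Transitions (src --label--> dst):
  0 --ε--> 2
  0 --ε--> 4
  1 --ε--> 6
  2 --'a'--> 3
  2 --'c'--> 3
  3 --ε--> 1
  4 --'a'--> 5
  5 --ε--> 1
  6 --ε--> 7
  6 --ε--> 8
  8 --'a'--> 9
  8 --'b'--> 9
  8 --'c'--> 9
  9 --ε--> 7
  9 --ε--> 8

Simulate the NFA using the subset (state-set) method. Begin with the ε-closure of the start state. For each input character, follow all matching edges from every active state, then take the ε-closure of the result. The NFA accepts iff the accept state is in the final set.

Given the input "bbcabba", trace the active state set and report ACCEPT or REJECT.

S₀ = ε-closure({0}) = {0,2,4}
'b' @ 1: {}  — state set empty
rest 'bcabba' ignored (set empty)
end set {} — state 7 not in

Answer: REJECT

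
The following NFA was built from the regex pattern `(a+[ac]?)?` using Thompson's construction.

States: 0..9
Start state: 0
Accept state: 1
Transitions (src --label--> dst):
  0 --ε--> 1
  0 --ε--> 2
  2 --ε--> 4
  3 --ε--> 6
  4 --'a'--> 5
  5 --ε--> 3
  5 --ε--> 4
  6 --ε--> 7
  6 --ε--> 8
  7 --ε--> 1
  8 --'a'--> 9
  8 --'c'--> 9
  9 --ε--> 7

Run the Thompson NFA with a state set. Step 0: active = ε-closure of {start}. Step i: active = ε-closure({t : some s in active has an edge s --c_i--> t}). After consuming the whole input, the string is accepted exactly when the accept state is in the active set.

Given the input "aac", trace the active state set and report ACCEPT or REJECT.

initial (ε-close {0}): {0,1,2,4}
'a' @ 1: {1,3,4,5,6,7,8}  ✓accept
'a' @ 2: {1,3,4,5,6,7,8,9}  ✓accept
'c' @ 3: {1,7,9}  ✓accept
end set {1,7,9} — state 1 in

Answer: ACCEPT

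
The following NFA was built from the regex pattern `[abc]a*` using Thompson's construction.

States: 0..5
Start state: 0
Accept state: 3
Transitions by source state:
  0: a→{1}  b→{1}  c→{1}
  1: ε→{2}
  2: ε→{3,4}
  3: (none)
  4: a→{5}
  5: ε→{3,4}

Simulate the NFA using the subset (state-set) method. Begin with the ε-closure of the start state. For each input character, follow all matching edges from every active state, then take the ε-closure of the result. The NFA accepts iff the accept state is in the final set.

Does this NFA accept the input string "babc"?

S₀ = ε-closure({0}) = {0}
'b' @ 1: {1,2,3,4}  (accept∈set)
'a' @ 2: {3,4,5}  (accept∈set)
'b' @ 3: {}  — no active states
rest 'c' ignored (set empty)
end set {} — state 3 not in

Answer: REJECT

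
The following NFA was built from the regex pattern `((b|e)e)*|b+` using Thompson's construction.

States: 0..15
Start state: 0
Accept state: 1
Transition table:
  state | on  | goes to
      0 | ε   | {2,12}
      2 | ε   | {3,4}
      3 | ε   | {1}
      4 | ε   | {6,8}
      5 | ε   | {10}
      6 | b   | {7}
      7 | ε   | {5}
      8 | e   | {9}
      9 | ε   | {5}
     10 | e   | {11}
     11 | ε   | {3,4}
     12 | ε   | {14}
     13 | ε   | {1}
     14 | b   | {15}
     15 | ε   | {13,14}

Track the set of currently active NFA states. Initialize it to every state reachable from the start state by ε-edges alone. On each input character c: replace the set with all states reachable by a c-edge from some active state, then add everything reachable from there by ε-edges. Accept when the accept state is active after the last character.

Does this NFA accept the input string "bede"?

S₀ = ε-closure({0}) = {0,1,2,3,4,6,8,12,14}
'b' @ 1: {1,5,7,10,13,14,15}  ✓accept
'e' @ 2: {1,3,4,6,8,11}  ✓accept
'd' @ 3: {}  — dead — no transitions
rest 'e' ignored (set empty)
after full input: {}  (accept=1 not in)

Answer: REJECT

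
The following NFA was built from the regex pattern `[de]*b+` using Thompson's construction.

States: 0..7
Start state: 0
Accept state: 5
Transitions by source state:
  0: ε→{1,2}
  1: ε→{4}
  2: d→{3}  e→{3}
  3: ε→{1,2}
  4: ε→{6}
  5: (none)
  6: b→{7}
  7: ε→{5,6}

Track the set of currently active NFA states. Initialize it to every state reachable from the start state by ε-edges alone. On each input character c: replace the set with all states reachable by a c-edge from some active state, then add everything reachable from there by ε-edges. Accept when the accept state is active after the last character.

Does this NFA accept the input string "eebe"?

Answer: REJECT

Derivation:
initial (ε-close {0}): {0,1,2,4,6}
'e' @ 1: {1,2,3,4,6}
'e' @ 2: {1,2,3,4,6}
'b' @ 3: {5,6,7}  ✓accept
'e' @ 4: {}  — state set empty
after full input: {}  (accept=5 not in)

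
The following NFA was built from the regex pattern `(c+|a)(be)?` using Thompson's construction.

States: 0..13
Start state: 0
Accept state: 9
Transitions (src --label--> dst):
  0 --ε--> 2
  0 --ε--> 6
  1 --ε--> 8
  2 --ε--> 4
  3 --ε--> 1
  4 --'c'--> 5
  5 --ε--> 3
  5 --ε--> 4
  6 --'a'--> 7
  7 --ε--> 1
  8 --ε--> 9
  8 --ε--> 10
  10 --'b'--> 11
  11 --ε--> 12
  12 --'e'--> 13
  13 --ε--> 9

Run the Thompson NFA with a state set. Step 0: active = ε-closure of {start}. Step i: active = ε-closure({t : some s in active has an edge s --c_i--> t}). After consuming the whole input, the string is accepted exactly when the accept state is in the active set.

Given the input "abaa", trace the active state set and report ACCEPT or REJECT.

start: ε-closure({0}) = {0,2,4,6}
'a' @ 1: {1,7,8,9,10}  ✓accept
'b' @ 2: {11,12}
'a' @ 3: {}  — dead — no transitions
rest 'a' ignored (set empty)
final: {}; accept 9 not in set

Answer: REJECT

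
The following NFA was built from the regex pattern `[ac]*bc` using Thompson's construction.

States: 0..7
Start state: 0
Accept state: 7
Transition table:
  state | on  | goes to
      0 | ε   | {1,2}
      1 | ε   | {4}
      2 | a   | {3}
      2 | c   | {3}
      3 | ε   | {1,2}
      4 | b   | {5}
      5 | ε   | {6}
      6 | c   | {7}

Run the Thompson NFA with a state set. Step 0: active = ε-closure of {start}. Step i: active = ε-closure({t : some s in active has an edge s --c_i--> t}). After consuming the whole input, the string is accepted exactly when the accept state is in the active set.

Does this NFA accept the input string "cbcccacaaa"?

Answer: REJECT

Steps:
initial (ε-close {0}): {0,1,2,4}
'c' @ 1: {1,2,3,4}
'b' @ 2: {5,6}
'c' @ 3: {7}  (accept∈set)
'c' @ 4: {}  — no active states
rest 'cacaaa' ignored (set empty)
final: {}; accept 7 not in set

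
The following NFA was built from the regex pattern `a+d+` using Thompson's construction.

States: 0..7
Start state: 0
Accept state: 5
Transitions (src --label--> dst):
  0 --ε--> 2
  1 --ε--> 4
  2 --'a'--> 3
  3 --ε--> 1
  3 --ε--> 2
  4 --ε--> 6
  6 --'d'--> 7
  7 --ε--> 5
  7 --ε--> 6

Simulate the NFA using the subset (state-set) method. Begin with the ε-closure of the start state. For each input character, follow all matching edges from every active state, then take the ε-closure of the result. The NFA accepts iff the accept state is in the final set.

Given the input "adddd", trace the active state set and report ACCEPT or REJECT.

start: ε-closure({0}) = {0,2}
'a' @ 1: {1,2,3,4,6}
'd' @ 2: {5,6,7}  (accept∈set)
'd' @ 3: {5,6,7}  (accept∈set)
'd' @ 4: {5,6,7}  (accept∈set)
'd' @ 5: {5,6,7}  (accept∈set)
after full input: {5,6,7}  (accept=5 in)

Answer: ACCEPT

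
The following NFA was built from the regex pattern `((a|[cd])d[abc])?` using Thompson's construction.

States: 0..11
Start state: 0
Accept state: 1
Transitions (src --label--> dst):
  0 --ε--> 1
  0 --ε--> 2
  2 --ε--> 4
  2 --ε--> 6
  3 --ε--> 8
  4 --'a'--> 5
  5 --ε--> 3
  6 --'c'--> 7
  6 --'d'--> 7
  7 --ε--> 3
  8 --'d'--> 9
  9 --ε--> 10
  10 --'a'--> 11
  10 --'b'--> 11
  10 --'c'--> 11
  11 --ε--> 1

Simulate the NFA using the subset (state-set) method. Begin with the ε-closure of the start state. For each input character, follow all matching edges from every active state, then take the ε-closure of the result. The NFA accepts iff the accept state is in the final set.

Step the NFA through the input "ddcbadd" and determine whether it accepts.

start: ε-closure({0}) = {0,1,2,4,6}
'd' @ 1: {3,7,8}
'd' @ 2: {9,10}
'c' @ 3: {1,11}  (accept∈set)
'b' @ 4: {}  — dead — no transitions
rest 'add' ignored (set empty)
end set {} — state 1 not in

Answer: REJECT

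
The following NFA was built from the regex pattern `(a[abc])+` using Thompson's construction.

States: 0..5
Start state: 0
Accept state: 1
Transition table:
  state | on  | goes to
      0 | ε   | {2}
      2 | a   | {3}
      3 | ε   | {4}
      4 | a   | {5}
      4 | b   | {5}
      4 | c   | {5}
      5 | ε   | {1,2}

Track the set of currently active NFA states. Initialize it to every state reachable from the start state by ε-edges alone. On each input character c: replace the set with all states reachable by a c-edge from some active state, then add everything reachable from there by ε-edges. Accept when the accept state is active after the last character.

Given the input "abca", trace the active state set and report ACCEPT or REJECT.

Answer: REJECT

Derivation:
initial (ε-close {0}): {0,2}
'a' @ 1: {3,4}
'b' @ 2: {1,2,5}  (accept∈set)
'c' @ 3: {}  — no active states
rest 'a' ignored (set empty)
end set {} — state 1 not in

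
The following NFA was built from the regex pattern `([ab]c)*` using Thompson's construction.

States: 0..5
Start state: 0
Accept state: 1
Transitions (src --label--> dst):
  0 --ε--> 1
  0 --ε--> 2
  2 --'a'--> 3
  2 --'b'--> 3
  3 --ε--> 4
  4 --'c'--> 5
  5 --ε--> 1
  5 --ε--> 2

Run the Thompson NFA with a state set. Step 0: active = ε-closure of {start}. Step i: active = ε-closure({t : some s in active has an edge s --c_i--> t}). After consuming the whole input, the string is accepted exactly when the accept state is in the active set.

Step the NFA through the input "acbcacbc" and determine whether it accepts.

Answer: ACCEPT

Derivation:
start: ε-closure({0}) = {0,1,2}
'a' @ 1: {3,4}
'c' @ 2: {1,2,5}  [accepting]
'b' @ 3: {3,4}
'c' @ 4: {1,2,5}  [accepting]
'a' @ 5: {3,4}
'c' @ 6: {1,2,5}  [accepting]
'b' @ 7: {3,4}
'c' @ 8: {1,2,5}  [accepting]
end set {1,2,5} — state 1 in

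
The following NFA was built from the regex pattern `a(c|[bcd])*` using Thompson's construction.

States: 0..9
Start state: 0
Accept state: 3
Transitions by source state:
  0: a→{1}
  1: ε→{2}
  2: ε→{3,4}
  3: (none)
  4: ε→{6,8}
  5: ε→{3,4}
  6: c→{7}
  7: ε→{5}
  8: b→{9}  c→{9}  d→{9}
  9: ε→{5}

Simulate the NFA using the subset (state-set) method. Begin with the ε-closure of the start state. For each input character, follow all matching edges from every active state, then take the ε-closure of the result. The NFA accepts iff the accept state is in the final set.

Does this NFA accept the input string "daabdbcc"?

initial (ε-close {0}): {0}
'd' @ 1: {}  — no active states
rest 'aabdbcc' ignored (set empty)
end set {} — state 3 not in

Answer: REJECT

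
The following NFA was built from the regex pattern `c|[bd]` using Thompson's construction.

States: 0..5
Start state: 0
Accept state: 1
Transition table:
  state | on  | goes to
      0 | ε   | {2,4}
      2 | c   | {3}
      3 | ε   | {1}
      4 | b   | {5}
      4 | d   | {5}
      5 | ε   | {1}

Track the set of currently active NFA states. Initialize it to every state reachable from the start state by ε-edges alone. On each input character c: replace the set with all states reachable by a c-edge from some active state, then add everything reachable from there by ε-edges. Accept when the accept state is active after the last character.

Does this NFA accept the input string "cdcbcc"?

Answer: REJECT

Steps:
initial (ε-close {0}): {0,2,4}
'c' @ 1: {1,3}  (accept∈set)
'd' @ 2: {}  — no active states
rest 'cbcc' ignored (set empty)
end set {} — state 1 not in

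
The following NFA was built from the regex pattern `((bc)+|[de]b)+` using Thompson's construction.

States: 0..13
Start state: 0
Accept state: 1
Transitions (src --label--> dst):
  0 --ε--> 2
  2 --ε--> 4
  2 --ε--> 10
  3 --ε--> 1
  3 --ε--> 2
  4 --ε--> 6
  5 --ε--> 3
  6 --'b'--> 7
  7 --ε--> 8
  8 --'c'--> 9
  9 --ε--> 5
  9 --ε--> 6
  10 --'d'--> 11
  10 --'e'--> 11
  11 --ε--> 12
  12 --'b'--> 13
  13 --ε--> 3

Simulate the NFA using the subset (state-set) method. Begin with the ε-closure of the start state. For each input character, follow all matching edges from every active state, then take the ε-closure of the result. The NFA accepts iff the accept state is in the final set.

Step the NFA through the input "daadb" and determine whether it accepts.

Answer: REJECT

Derivation:
S₀ = ε-closure({0}) = {0,2,4,6,10}
'd' @ 1: {11,12}
'a' @ 2: {}  — dead — no transitions
rest 'adb' ignored (set empty)
final: {}; accept 1 not in set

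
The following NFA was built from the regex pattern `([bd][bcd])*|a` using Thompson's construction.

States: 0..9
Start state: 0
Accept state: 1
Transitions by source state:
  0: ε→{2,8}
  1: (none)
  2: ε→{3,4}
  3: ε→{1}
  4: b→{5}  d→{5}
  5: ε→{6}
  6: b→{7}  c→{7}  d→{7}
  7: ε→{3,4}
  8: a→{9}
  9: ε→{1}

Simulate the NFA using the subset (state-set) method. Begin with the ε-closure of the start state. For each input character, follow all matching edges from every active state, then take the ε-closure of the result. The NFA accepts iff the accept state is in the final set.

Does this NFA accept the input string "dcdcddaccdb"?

Answer: REJECT

Steps:
start: ε-closure({0}) = {0,1,2,3,4,8}
'd' @ 1: {5,6}
'c' @ 2: {1,3,4,7}  (accept∈set)
'd' @ 3: {5,6}
'c' @ 4: {1,3,4,7}  (accept∈set)
'd' @ 5: {5,6}
'd' @ 6: {1,3,4,7}  (accept∈set)
'a' @ 7: {}  — state set empty
rest 'ccdb' ignored (set empty)
after full input: {}  (accept=1 not in)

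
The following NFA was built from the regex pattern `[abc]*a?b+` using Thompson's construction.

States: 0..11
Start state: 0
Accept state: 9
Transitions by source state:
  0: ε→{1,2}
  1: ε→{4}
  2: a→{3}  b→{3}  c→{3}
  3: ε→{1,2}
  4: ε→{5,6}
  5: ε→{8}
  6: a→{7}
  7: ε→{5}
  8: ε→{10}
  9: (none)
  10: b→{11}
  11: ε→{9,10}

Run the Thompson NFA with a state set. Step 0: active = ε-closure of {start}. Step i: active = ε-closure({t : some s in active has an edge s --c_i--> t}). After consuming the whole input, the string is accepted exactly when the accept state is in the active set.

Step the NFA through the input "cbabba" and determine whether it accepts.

initial (ε-close {0}): {0,1,2,4,5,6,8,10}
'c' @ 1: {1,2,3,4,5,6,8,10}
'b' @ 2: {1,2,3,4,5,6,8,9,10,11}  [accepting]
'a' @ 3: {1,2,3,4,5,6,7,8,10}
'b' @ 4: {1,2,3,4,5,6,8,9,10,11}  [accepting]
'b' @ 5: {1,2,3,4,5,6,8,9,10,11}  [accepting]
'a' @ 6: {1,2,3,4,5,6,7,8,10}
end set {1,2,3,4,5,6,7,8,10} — state 9 not in

Answer: REJECT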